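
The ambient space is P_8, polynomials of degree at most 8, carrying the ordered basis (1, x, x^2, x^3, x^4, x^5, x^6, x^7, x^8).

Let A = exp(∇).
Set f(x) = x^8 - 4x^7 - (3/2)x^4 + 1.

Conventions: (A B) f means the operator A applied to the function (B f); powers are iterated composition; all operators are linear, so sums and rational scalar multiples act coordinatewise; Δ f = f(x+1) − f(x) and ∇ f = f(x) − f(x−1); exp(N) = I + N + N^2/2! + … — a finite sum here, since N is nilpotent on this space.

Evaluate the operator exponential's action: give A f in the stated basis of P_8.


order-1 term: 8x^7 - 56x^6 + 140x^5 - 210x^4 + 190x^3 - 103x^2 + 30x - 7/2
order-2 term: 28x^6 - 252x^5 + 910x^4 - 1820x^3 + 2119x^2 - 1354x + 737/2
order-3 term: 56x^5 - 560x^4 + 2240x^3 - 4620x^2 + 4922x - 2161
order-4 term: 70x^4 - 700x^3 + 2660x^2 - 4620x + 6199/2
order-5 term: 56x^3 - 504x^2 + 1540x - 1610
order-6 term: 28x^2 - 196x + 350
order-7 term: 8x - 32
order-8 term: 1
the series for exp(∇) f terminates at order 8
exp(∇) f = x^8 + 4x^7 - 28x^6 - 56x^5 + (417/2)x^4 - 34x^3 - 420x^2 + 330x + 27/2

the result is g(x) = x^8 + 4x^7 - 28x^6 - 56x^5 + (417/2)x^4 - 34x^3 - 420x^2 + 330x + 27/2


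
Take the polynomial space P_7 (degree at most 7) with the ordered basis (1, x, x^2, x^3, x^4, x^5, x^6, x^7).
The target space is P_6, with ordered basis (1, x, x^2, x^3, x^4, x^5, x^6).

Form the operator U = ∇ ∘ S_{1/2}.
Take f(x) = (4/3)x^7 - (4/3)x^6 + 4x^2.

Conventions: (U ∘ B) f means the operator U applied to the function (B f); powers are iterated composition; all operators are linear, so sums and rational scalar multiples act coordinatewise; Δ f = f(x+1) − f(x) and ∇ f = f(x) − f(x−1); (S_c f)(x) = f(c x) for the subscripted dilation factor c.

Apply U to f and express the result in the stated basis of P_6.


the image equals g(x) = (7/96)x^6 - (11/32)x^5 + (65/96)x^4 - (25/32)x^3 + (17/32)x^2 + (173/96)x - 31/32

S_{1/2} f = (1/96)x^7 - (1/48)x^6 + x^2
∇ S_{1/2} f = (7/96)x^6 - (11/32)x^5 + (65/96)x^4 - (25/32)x^3 + (17/32)x^2 + (173/96)x - 31/32


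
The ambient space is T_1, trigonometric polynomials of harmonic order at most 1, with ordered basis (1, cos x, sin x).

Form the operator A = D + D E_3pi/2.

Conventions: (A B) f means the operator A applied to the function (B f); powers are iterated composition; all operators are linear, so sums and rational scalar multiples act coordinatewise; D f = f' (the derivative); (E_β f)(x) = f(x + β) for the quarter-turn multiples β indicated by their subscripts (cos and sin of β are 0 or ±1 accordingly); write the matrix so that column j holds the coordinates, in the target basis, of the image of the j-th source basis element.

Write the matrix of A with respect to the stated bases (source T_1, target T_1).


the matrix is [[0, 0, 0]; [0, 1, 1]; [0, -1, 1]] (rows listed top to bottom)

image of 1: 0
image of cos x: cos x - sin x
image of sin x: cos x + sin x
each image's coordinates form column j of the matrix


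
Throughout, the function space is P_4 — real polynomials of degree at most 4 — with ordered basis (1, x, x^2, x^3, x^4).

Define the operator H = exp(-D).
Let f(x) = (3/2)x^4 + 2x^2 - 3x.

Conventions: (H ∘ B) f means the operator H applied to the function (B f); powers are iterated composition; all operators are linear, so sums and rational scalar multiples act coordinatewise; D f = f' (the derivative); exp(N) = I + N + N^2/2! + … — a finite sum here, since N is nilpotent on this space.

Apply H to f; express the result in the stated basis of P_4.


order-1 term: -6x^3 - 4x + 3
order-2 term: 9x^2 + 2
order-3 term: -6x
order-4 term: 3/2
the series for exp(-D) f terminates at order 4
exp(-D) f = (3/2)x^4 - 6x^3 + 11x^2 - 13x + 13/2

the result is g(x) = (3/2)x^4 - 6x^3 + 11x^2 - 13x + 13/2


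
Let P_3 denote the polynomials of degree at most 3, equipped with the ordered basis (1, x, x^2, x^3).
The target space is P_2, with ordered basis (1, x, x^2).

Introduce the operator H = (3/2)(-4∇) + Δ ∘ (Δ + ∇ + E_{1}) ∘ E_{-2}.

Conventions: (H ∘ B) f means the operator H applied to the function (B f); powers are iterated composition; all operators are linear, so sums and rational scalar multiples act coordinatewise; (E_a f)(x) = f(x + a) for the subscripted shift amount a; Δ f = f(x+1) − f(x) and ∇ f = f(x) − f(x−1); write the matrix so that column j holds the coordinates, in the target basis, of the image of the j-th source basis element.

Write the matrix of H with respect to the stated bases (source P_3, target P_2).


the matrix is [[0, -5, 9, -23]; [0, 0, -10, 27]; [0, 0, 0, -15]] (rows listed top to bottom)

image of 1: 0
image of x: -5
image of x^2: -10x + 9
image of x^3: -15x^2 + 27x - 23
each image's coordinates form column j of the matrix


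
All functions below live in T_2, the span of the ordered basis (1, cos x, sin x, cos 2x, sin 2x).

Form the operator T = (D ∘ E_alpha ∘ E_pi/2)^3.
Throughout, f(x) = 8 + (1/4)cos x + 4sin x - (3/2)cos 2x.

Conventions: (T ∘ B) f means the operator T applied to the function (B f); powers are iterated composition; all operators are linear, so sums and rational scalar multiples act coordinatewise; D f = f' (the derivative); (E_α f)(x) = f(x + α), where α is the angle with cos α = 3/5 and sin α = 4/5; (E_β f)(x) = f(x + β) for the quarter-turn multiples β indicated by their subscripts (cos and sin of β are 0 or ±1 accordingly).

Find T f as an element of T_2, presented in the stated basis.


E_pi/2 f = 8 + 4cos x - (1/4)sin x + (3/2)cos 2x
E_alpha E_pi/2 f = 8 + (11/5)cos x - (67/20)sin x - (21/50)cos 2x - (36/25)sin 2x
D E_alpha E_pi/2 f = -(67/20)cos x - (11/5)sin x - (72/25)cos 2x + (21/25)sin 2x
E_pi/2 (D ∘ E_alpha ∘ E_pi/2) f = -(11/5)cos x + (67/20)sin x + (72/25)cos 2x - (21/25)sin 2x
E_alpha E_pi/2 (D ∘ E_alpha ∘ E_pi/2) f = (34/25)cos x + (377/100)sin x - (1008/625)cos 2x - (1581/625)sin 2x
D E_alpha E_pi/2 (D ∘ E_alpha ∘ E_pi/2) f = (377/100)cos x - (34/25)sin x - (3162/625)cos 2x + (2016/625)sin 2x
E_pi/2 (D ∘ E_alpha ∘ E_pi/2) (D ∘ E_alpha ∘ E_pi/2) f = -(34/25)cos x - (377/100)sin x + (3162/625)cos 2x - (2016/625)sin 2x
E_alpha E_pi/2 (D ∘ E_alpha ∘ E_pi/2) (D ∘ E_alpha ∘ E_pi/2) f = -(479/125)cos x - (587/500)sin x - (70518/15625)cos 2x - (61776/15625)sin 2x
D E_alpha E_pi/2 (D ∘ E_alpha ∘ E_pi/2) (D ∘ E_alpha ∘ E_pi/2) f = -(587/500)cos x + (479/125)sin x - (123552/15625)cos 2x + (141036/15625)sin 2x

the result is g(x) = -(587/500)cos x + (479/125)sin x - (123552/15625)cos 2x + (141036/15625)sin 2x


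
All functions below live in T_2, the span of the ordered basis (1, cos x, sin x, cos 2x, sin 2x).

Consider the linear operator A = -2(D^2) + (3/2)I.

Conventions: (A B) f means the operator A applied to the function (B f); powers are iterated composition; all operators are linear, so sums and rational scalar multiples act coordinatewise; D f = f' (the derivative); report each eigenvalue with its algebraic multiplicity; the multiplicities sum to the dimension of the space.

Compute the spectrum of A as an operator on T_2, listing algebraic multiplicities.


λ = 3/2 (multiplicity 1), λ = 7/2 (multiplicity 2), λ = 19/2 (multiplicity 2)

image of 1: 3/2
image of cos x: (7/2)cos x
image of sin x: (7/2)sin x
image of cos 2x: (19/2)cos 2x
image of sin 2x: (19/2)sin 2x
the matrix is diagonal; its diagonal is (3/2, 7/2, 7/2, 19/2, 19/2)
for a triangular matrix the eigenvalues are the diagonal entries, with algebraic multiplicity their repetition count


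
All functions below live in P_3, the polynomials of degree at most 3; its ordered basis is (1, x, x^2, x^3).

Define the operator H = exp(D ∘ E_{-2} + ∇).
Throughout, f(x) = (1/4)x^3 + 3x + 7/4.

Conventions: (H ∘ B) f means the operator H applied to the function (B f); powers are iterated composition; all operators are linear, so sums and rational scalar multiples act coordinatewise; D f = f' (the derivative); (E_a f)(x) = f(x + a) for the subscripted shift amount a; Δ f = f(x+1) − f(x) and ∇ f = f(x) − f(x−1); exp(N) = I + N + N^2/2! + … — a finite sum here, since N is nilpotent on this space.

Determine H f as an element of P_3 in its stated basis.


the image equals g(x) = (1/4)x^3 + (3/2)x^2 + (9/4)x + 11/2

order-1 term: (3/2)x^2 - (15/4)x + 37/4
order-2 term: 3x - 15/2
order-3 term: 2
the series for exp(D ∘ E_{-2} + ∇) f terminates at order 3
exp(D ∘ E_{-2} + ∇) f = (1/4)x^3 + (3/2)x^2 + (9/4)x + 11/2


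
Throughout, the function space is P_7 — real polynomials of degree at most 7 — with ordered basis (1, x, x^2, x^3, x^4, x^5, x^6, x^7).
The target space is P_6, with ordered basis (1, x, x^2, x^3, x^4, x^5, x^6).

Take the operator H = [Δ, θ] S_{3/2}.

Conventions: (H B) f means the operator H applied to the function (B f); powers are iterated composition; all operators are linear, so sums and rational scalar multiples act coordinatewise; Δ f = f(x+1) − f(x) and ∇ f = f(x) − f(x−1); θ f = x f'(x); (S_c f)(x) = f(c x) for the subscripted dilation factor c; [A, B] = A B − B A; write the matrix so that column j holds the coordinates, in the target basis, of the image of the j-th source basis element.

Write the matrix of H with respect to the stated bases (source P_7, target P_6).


image of 1: 0
image of x: 3/2
image of x^2: (9/2)x + 9/2
image of x^3: (81/8)x^2 + (81/4)x + 81/8
image of x^4: (81/4)x^3 + (243/4)x^2 + (243/4)x + 81/4
image of x^5: (1215/32)x^4 + (1215/8)x^3 + (3645/16)x^2 + (1215/8)x + 1215/32
image of x^6: (2187/32)x^5 + (10935/32)x^4 + (10935/16)x^3 + (10935/16)x^2 + (10935/32)x + 2187/32
image of x^7: (15309/128)x^6 + (45927/64)x^5 + (229635/128)x^4 + (76545/32)x^3 + (229635/128)x^2 + (45927/64)x + 15309/128
each image's coordinates form column j of the matrix

the matrix is [[0, 3/2, 9/2, 81/8, 81/4, 1215/32, 2187/32, 15309/128]; [0, 0, 9/2, 81/4, 243/4, 1215/8, 10935/32, 45927/64]; [0, 0, 0, 81/8, 243/4, 3645/16, 10935/16, 229635/128]; [0, 0, 0, 0, 81/4, 1215/8, 10935/16, 76545/32]; [0, 0, 0, 0, 0, 1215/32, 10935/32, 229635/128]; [0, 0, 0, 0, 0, 0, 2187/32, 45927/64]; [0, 0, 0, 0, 0, 0, 0, 15309/128]] (rows listed top to bottom)


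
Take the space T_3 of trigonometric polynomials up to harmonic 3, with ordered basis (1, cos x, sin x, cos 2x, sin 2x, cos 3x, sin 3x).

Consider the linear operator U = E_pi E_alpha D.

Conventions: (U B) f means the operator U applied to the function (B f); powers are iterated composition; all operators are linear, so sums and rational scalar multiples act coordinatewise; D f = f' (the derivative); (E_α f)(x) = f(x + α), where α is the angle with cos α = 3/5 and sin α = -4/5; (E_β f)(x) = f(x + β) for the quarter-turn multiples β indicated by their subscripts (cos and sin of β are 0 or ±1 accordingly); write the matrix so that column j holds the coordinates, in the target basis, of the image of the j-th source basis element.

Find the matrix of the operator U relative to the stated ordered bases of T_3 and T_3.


image of 1: 0
image of cos x: -(4/5)cos x + (3/5)sin x
image of sin x: -(3/5)cos x - (4/5)sin x
image of cos 2x: (48/25)cos 2x + (14/25)sin 2x
image of sin 2x: -(14/25)cos 2x + (48/25)sin 2x
image of cos 3x: -(132/125)cos 3x - (351/125)sin 3x
image of sin 3x: (351/125)cos 3x - (132/125)sin 3x
each image's coordinates form column j of the matrix

the matrix is [[0, 0, 0, 0, 0, 0, 0]; [0, -4/5, -3/5, 0, 0, 0, 0]; [0, 3/5, -4/5, 0, 0, 0, 0]; [0, 0, 0, 48/25, -14/25, 0, 0]; [0, 0, 0, 14/25, 48/25, 0, 0]; [0, 0, 0, 0, 0, -132/125, 351/125]; [0, 0, 0, 0, 0, -351/125, -132/125]] (rows listed top to bottom)


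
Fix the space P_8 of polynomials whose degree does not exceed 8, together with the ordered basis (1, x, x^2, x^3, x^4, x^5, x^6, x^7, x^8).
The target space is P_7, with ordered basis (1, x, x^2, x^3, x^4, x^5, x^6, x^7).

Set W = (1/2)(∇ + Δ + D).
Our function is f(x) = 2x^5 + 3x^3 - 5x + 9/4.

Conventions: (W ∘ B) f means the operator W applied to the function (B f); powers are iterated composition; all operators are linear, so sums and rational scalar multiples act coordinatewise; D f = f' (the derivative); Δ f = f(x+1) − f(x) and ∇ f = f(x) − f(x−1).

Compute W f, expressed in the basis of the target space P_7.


∇ f = 10x^4 - 20x^3 + 29x^2 - 19x
Δ f = 10x^4 + 20x^3 + 29x^2 + 19x
D f = 10x^4 + 9x^2 - 5
(∇ + Δ + D) f = 30x^4 + 67x^2 - 5
((1/2)(∇ + Δ + D)) f = 15x^4 + (67/2)x^2 - 5/2

the result is g(x) = 15x^4 + (67/2)x^2 - 5/2


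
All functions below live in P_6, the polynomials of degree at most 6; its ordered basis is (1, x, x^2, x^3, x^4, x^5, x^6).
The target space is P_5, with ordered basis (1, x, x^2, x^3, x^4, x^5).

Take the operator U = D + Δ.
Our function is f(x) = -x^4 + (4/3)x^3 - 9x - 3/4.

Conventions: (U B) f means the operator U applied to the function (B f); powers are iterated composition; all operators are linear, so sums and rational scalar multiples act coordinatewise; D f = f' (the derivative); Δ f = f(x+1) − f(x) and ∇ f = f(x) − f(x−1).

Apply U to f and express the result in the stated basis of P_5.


g(x) = -8x^3 + 2x^2 - 53/3

D f = -4x^3 + 4x^2 - 9
Δ f = -4x^3 - 2x^2 - 26/3
(D + Δ) f = -8x^3 + 2x^2 - 53/3


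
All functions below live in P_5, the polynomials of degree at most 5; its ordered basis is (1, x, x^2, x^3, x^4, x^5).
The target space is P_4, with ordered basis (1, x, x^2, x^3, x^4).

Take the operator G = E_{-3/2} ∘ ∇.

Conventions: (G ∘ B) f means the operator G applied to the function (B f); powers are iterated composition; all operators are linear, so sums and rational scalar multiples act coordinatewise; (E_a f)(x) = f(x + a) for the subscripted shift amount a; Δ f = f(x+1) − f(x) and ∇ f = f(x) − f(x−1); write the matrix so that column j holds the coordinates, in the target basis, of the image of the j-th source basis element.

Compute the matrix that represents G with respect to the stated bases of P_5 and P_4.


the matrix is [[0, 1, -4, 49/4, -34, 1441/16]; [0, 0, 2, -12, 49, -170]; [0, 0, 0, 3, -24, 245/2]; [0, 0, 0, 0, 4, -40]; [0, 0, 0, 0, 0, 5]] (rows listed top to bottom)

image of 1: 0
image of x: 1
image of x^2: 2x - 4
image of x^3: 3x^2 - 12x + 49/4
image of x^4: 4x^3 - 24x^2 + 49x - 34
image of x^5: 5x^4 - 40x^3 + (245/2)x^2 - 170x + 1441/16
each image's coordinates form column j of the matrix


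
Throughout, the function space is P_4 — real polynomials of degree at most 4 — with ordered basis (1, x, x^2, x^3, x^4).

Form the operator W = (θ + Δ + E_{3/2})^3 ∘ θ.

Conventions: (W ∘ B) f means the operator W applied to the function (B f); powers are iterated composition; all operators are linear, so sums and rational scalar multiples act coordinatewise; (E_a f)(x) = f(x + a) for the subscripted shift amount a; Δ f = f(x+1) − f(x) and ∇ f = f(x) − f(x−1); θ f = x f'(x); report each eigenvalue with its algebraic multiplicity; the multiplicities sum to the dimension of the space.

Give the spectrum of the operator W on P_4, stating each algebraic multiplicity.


λ = 0 (multiplicity 1), λ = 8 (multiplicity 1), λ = 54 (multiplicity 1), λ = 192 (multiplicity 1), λ = 500 (multiplicity 1)

image of 1: 0
image of x: 8x + 35/2
image of x^2: 54x^2 + 190x + 469/2
image of x^3: 192x^3 + (1665/2)x^2 + (3663/2)x + 6615/4
image of x^4: 500x^4 + 2440x^3 + 7422x^2 + 12420x + 36433/4
the matrix is upper triangular; its diagonal is (0, 8, 54, 192, 500)
for a triangular matrix the eigenvalues are the diagonal entries, with algebraic multiplicity their repetition count


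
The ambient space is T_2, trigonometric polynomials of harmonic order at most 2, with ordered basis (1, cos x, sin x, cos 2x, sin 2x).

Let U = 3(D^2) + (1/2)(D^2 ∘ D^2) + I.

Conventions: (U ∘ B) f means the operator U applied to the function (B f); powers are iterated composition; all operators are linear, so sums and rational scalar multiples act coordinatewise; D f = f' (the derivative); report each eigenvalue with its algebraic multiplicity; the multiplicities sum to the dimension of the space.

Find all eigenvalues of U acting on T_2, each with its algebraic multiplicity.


λ = -3 (multiplicity 2), λ = -3/2 (multiplicity 2), λ = 1 (multiplicity 1)

image of 1: 1
image of cos x: -(3/2)cos x
image of sin x: -(3/2)sin x
image of cos 2x: -3cos 2x
image of sin 2x: -3sin 2x
the matrix is diagonal; its diagonal is (1, -3/2, -3/2, -3, -3)
for a triangular matrix the eigenvalues are the diagonal entries, with algebraic multiplicity their repetition count


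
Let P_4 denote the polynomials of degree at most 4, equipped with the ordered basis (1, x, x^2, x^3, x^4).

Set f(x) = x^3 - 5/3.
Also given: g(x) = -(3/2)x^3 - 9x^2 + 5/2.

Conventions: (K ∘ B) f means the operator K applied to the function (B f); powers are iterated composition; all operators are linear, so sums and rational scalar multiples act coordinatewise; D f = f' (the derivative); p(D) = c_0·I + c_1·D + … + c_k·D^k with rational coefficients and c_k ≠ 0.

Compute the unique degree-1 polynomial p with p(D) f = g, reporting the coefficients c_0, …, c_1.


p(D) = -(3/2)·I − 3·D, i.e. c_0 = -3/2, c_1 = -3

D^0 f = x^3 - 5/3
D^1 f = 3x^2
matching coefficients of g against c_0 f + c_1 Df + … from the top degree down determines the c_i
solution: c_0 = -3/2, c_1 = -3


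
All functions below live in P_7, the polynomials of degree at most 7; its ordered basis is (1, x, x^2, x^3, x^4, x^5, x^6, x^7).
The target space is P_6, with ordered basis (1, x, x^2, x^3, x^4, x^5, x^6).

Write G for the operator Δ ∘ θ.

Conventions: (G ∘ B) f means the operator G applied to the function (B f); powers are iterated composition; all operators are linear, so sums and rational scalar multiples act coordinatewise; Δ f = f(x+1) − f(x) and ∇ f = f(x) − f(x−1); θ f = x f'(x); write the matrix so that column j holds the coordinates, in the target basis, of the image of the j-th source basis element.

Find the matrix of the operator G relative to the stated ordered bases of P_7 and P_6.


the matrix is [[0, 1, 2, 3, 4, 5, 6, 7]; [0, 0, 4, 9, 16, 25, 36, 49]; [0, 0, 0, 9, 24, 50, 90, 147]; [0, 0, 0, 0, 16, 50, 120, 245]; [0, 0, 0, 0, 0, 25, 90, 245]; [0, 0, 0, 0, 0, 0, 36, 147]; [0, 0, 0, 0, 0, 0, 0, 49]] (rows listed top to bottom)

image of 1: 0
image of x: 1
image of x^2: 4x + 2
image of x^3: 9x^2 + 9x + 3
image of x^4: 16x^3 + 24x^2 + 16x + 4
image of x^5: 25x^4 + 50x^3 + 50x^2 + 25x + 5
image of x^6: 36x^5 + 90x^4 + 120x^3 + 90x^2 + 36x + 6
image of x^7: 49x^6 + 147x^5 + 245x^4 + 245x^3 + 147x^2 + 49x + 7
each image's coordinates form column j of the matrix


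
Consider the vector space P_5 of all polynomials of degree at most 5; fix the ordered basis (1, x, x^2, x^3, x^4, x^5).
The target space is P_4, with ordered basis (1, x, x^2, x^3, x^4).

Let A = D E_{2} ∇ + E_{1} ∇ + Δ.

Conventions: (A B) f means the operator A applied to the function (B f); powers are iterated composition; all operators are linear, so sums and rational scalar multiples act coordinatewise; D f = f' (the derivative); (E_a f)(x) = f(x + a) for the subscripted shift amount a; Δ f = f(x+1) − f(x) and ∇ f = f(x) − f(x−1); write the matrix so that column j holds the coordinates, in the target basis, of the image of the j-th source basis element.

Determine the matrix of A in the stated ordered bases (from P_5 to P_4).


image of 1: 0
image of x: 2
image of x^2: 4x + 4
image of x^3: 6x^2 + 12x + 11
image of x^4: 8x^3 + 24x^2 + 44x + 30
image of x^5: 10x^4 + 40x^3 + 110x^2 + 150x + 77
each image's coordinates form column j of the matrix

the matrix is [[0, 2, 4, 11, 30, 77]; [0, 0, 4, 12, 44, 150]; [0, 0, 0, 6, 24, 110]; [0, 0, 0, 0, 8, 40]; [0, 0, 0, 0, 0, 10]] (rows listed top to bottom)


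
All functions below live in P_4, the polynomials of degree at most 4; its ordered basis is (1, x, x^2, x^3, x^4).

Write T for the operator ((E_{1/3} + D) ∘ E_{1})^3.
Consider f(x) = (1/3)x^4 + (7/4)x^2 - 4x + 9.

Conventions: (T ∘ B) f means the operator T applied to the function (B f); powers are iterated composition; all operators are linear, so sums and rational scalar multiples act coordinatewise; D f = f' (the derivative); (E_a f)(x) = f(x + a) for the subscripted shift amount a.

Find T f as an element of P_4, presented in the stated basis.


E_{1} f = (1/3)x^4 + (4/3)x^3 + (15/4)x^2 + (5/6)x + 85/12
E_{1/3} E_{1} f = (1/3)x^4 + (16/9)x^3 + (191/36)x^2 + (310/81)x + 1903/243
D E_{1} f = (4/3)x^3 + 4x^2 + (15/2)x + 5/6
(E_{1/3} + D) E_{1} f = (1/3)x^4 + (28/9)x^3 + (335/36)x^2 + (1835/162)x + 4211/486
E_{1} ((E_{1/3} + D) ∘ E_{1}) f = (1/3)x^4 + (40/9)x^3 + (743/36)x^2 + (3289/81)x + 31825/972
E_{1/3} E_{1} ((E_{1/3} + D) ∘ E_{1}) f = (1/3)x^4 + (44/9)x^3 + (911/36)x^2 + (9055/162)x + 23687/486
D E_{1} ((E_{1/3} + D) ∘ E_{1}) f = (4/3)x^3 + (40/3)x^2 + (743/18)x + 3289/81
(E_{1/3} + D) E_{1} ((E_{1/3} + D) ∘ E_{1}) f = (1/3)x^4 + (56/9)x^3 + (1391/36)x^2 + (7871/81)x + 43421/486
E_{1} ((E_{1/3} + D) ∘ E_{1}) ((E_{1/3} + D) ∘ E_{1}) f = (1/3)x^4 + (68/9)x^3 + (2135/36)x^2 + (31501/162)x + 225223/972
E_{1/3} E_{1} ((E_{1/3} + D) ∘ E_{1}) ((E_{1/3} + D) ∘ E_{1}) f = (1/3)x^4 + 8x^3 + (805/12)x^2 + (2129/9)x + 49151/162
D E_{1} ((E_{1/3} + D) ∘ E_{1}) ((E_{1/3} + D) ∘ E_{1}) f = (4/3)x^3 + (68/3)x^2 + (2135/18)x + 31501/162
(E_{1/3} + D) E_{1} ((E_{1/3} + D) ∘ E_{1}) ((E_{1/3} + D) ∘ E_{1}) f = (1/3)x^4 + (28/3)x^3 + (359/4)x^2 + (2131/6)x + 13442/27

the image equals g(x) = (1/3)x^4 + (28/3)x^3 + (359/4)x^2 + (2131/6)x + 13442/27


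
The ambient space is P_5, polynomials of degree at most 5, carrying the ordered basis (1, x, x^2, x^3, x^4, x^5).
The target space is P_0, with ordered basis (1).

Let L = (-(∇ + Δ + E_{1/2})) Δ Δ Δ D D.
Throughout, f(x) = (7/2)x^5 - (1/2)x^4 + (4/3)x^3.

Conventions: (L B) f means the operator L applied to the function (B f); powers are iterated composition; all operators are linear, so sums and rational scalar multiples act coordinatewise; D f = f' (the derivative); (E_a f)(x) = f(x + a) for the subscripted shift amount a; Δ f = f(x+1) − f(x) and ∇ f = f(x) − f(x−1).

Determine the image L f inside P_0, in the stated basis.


D f = (35/2)x^4 - 2x^3 + 4x^2
D D f = 70x^3 - 6x^2 + 8x
Δ (D D) f = 210x^2 + 198x + 72
Δ Δ (D D) f = 420x + 408
Δ Δ Δ (D D) f = 420
∇ (Δ Δ Δ) (D D) f = 0
Δ (Δ Δ Δ) (D D) f = 0
E_{1/2} (Δ Δ Δ) (D D) f = 420
(∇ + Δ + E_{1/2}) (Δ Δ Δ) (D D) f = 420
(-(∇ + Δ + E_{1/2})) (Δ Δ Δ) (D D) f = -420

the image equals g(x) = -420


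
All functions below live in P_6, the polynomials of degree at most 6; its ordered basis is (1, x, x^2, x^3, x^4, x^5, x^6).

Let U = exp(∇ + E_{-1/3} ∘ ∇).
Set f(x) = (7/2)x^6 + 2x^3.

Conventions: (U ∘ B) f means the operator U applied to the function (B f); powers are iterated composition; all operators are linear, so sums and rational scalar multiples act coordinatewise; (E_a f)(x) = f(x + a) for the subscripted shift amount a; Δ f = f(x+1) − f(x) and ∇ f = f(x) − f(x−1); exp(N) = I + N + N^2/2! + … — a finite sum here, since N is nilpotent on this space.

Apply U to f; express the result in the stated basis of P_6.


order-1 term: 42x^5 - 140x^4 + (700/3)x^3 - (1852/9)x^2 + (2522/27)x - 1336/81
order-2 term: 210x^4 - 1120x^3 + 2520x^2 - (24424/9)x + 10408/9
order-3 term: 560x^3 - 3360x^2 + 7280x - 5584
order-4 term: 840x^2 - 4480x + 19040/3
order-5 term: 672x - 2240
order-6 term: 224
the series for exp(∇ + E_{-1/3} ∘ ∇) f terminates at order 6
exp(∇ + E_{-1/3} ∘ ∇) f = (7/2)x^6 + 42x^5 + 70x^4 - (974/3)x^3 - (1852/9)x^2 + (22994/27)x - 9184/81

the result is g(x) = (7/2)x^6 + 42x^5 + 70x^4 - (974/3)x^3 - (1852/9)x^2 + (22994/27)x - 9184/81


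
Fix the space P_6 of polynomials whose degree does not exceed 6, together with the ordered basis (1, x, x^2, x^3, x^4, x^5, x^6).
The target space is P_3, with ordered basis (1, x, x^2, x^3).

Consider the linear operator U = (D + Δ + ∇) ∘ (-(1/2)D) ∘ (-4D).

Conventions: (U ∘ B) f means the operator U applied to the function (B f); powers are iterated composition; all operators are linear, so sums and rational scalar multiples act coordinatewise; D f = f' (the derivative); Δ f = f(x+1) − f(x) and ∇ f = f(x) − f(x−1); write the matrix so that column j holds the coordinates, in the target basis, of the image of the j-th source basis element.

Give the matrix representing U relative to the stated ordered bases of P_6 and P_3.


image of 1: 0
image of x: 0
image of x^2: 0
image of x^3: 36
image of x^4: 144x
image of x^5: 360x^2 + 80
image of x^6: 720x^3 + 480x
each image's coordinates form column j of the matrix

the matrix is [[0, 0, 0, 36, 0, 80, 0]; [0, 0, 0, 0, 144, 0, 480]; [0, 0, 0, 0, 0, 360, 0]; [0, 0, 0, 0, 0, 0, 720]] (rows listed top to bottom)


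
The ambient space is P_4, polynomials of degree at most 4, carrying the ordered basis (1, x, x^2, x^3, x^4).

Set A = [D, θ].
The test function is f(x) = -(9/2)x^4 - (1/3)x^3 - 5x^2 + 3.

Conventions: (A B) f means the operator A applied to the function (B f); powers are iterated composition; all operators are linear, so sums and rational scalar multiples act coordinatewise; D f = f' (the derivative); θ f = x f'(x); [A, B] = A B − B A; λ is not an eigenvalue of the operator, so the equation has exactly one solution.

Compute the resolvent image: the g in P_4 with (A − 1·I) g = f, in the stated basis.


the image equals g(x) = (9/2)x^4 + (55/3)x^3 + 60x^2 + 120x + 117

write g with unknown coordinates in the stated basis and equate coefficients in (A − 1·I) g = f
solving from the highest basis element down gives g = (9/2)x^4 + (55/3)x^3 + 60x^2 + 120x + 117
check: A g = 18x^3 + 55x^2 + 120x + 120
so A g − 1·g = -(9/2)x^4 - (1/3)x^3 - 5x^2 + 3 = f ✓


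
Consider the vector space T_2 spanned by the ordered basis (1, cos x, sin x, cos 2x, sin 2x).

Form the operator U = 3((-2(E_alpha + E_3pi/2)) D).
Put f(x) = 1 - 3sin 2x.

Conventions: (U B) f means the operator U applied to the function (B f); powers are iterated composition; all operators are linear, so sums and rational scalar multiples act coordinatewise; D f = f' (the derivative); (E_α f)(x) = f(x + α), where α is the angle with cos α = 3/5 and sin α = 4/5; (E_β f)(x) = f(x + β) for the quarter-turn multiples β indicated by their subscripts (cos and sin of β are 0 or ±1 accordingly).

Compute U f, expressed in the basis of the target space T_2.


D f = -6cos 2x
E_alpha D f = (42/25)cos 2x + (144/25)sin 2x
E_3pi/2 D f = 6cos 2x
(E_alpha + E_3pi/2) D f = (192/25)cos 2x + (144/25)sin 2x
(-2(E_alpha + E_3pi/2)) D f = -(384/25)cos 2x - (288/25)sin 2x
(3((-2(E_alpha + E_3pi/2)) D)) f = -(1152/25)cos 2x - (864/25)sin 2x

the image equals g(x) = -(1152/25)cos 2x - (864/25)sin 2x


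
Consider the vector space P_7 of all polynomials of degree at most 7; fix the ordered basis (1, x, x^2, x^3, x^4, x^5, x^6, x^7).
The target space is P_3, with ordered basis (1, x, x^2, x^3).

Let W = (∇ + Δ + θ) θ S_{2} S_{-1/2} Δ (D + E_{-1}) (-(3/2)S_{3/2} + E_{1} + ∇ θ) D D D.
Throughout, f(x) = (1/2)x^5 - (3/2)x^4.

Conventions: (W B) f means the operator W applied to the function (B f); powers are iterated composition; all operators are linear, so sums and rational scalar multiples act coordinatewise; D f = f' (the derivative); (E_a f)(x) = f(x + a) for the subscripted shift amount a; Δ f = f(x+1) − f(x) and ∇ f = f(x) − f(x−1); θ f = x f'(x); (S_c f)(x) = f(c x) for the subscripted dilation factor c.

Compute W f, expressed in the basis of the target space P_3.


the image equals g(x) = (285/2)x + 285

D f = (5/2)x^4 - 6x^3
D D f = 10x^3 - 18x^2
D D D f = 30x^2 - 36x
S_{3/2} (D D D) f = (135/2)x^2 - 54x
(-(3/2)S_{3/2}) (D D D) f = -(405/4)x^2 + 81x
E_{1} (D D D) f = 30x^2 + 24x - 6
θ (D D D) f = 60x^2 - 36x
∇ θ (D D D) f = 120x - 96
(-(3/2)S_{3/2} + E_{1} + ∇ θ) (D D D) f = -(285/4)x^2 + 225x - 102
D ((-(3/2)S_{3/2} + E_{1} + ∇ θ) D D D) f = -(285/2)x + 225
E_{-1} ((-(3/2)S_{3/2} + E_{1} + ∇ θ) D D D) f = -(285/4)x^2 + (735/2)x - 1593/4
(D + E_{-1}) ((-(3/2)S_{3/2} + E_{1} + ∇ θ) D D D) f = -(285/4)x^2 + 225x - 693/4
Δ (D + E_{-1}) ((-(3/2)S_{3/2} + E_{1} + ∇ θ) D D D) f = -(285/2)x + 615/4
S_{-1/2} Δ (D + E_{-1}) ((-(3/2)S_{3/2} + E_{1} + ∇ θ) D D D) f = (285/4)x + 615/4
S_{2} S_{-1/2} Δ (D + E_{-1}) ((-(3/2)S_{3/2} + E_{1} + ∇ θ) D D D) f = (285/2)x + 615/4
θ S_{2} S_{-1/2} Δ (D + E_{-1}) ((-(3/2)S_{3/2} + E_{1} + ∇ θ) D D D) f = (285/2)x
∇ (θ S_{2} S_{-1/2} Δ (D + E_{-1})) ((-(3/2)S_{3/2} + E_{1} + ∇ θ) D D D) f = 285/2
Δ (θ S_{2} S_{-1/2} Δ (D + E_{-1})) ((-(3/2)S_{3/2} + E_{1} + ∇ θ) D D D) f = 285/2
θ (θ S_{2} S_{-1/2} Δ (D + E_{-1})) ((-(3/2)S_{3/2} + E_{1} + ∇ θ) D D D) f = (285/2)x
(∇ + Δ + θ) (θ S_{2} S_{-1/2} Δ (D + E_{-1})) ((-(3/2)S_{3/2} + E_{1} + ∇ θ) D D D) f = (285/2)x + 285


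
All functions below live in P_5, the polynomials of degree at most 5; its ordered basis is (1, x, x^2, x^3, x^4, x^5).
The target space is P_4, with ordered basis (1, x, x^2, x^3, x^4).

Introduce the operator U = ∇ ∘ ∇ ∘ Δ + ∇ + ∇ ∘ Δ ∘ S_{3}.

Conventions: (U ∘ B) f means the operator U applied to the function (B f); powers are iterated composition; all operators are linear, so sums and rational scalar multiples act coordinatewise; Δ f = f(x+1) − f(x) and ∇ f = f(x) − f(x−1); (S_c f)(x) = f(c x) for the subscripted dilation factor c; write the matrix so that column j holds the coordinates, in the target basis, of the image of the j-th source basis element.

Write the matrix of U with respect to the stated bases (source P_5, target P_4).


the matrix is [[0, 1, 17, 7, 149, 31]; [0, 0, 2, 159, 28, 2365]; [0, 0, 0, 3, 966, 70]; [0, 0, 0, 0, 4, 4850]; [0, 0, 0, 0, 0, 5]] (rows listed top to bottom)

image of 1: 0
image of x: 1
image of x^2: 2x + 17
image of x^3: 3x^2 + 159x + 7
image of x^4: 4x^3 + 966x^2 + 28x + 149
image of x^5: 5x^4 + 4850x^3 + 70x^2 + 2365x + 31
each image's coordinates form column j of the matrix


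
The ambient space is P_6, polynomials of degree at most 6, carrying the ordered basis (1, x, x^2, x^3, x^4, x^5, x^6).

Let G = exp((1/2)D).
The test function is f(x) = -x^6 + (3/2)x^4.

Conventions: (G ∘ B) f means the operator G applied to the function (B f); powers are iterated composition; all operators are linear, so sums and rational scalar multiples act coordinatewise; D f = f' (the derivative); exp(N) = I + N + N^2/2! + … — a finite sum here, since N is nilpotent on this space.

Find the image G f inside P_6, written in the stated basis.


g(x) = -x^6 - 3x^5 - (9/4)x^4 + (1/2)x^3 + (21/16)x^2 + (9/16)x + 5/64

order-1 term: -3x^5 + 3x^3
order-2 term: -(15/4)x^4 + (9/4)x^2
order-3 term: -(5/2)x^3 + (3/4)x
order-4 term: -(15/16)x^2 + 3/32
order-5 term: -(3/16)x
order-6 term: -1/64
the series for exp((1/2)D) f terminates at order 6
exp((1/2)D) f = -x^6 - 3x^5 - (9/4)x^4 + (1/2)x^3 + (21/16)x^2 + (9/16)x + 5/64


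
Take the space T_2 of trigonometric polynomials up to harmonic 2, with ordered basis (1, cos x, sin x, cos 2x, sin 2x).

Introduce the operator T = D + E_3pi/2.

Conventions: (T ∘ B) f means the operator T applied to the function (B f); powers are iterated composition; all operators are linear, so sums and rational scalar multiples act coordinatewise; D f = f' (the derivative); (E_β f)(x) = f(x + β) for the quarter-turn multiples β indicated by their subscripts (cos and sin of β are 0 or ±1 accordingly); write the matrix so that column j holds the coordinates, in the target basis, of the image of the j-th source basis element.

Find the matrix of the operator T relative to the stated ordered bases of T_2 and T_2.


the matrix is [[1, 0, 0, 0, 0]; [0, 0, 0, 0, 0]; [0, 0, 0, 0, 0]; [0, 0, 0, -1, 2]; [0, 0, 0, -2, -1]] (rows listed top to bottom)

image of 1: 1
image of cos x: 0
image of sin x: 0
image of cos 2x: -cos 2x - 2sin 2x
image of sin 2x: 2cos 2x - sin 2x
each image's coordinates form column j of the matrix


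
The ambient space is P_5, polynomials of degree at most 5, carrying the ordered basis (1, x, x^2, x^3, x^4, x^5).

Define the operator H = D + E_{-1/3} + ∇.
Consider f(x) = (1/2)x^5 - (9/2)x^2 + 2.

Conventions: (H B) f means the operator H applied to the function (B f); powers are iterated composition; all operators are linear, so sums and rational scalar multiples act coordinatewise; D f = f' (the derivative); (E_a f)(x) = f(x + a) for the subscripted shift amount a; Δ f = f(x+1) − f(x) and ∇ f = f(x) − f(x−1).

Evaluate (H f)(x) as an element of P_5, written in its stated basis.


D f = (5/2)x^4 - 9x
E_{-1/3} f = (1/2)x^5 - (5/6)x^4 + (5/9)x^3 - (253/54)x^2 + (491/162)x + 364/243
∇ f = (5/2)x^4 - 5x^3 + 5x^2 - (23/2)x + 5
(D + E_{-1/3} + ∇) f = (1/2)x^5 + (25/6)x^4 - (40/9)x^3 + (17/54)x^2 - (1415/81)x + 1579/243

g(x) = (1/2)x^5 + (25/6)x^4 - (40/9)x^3 + (17/54)x^2 - (1415/81)x + 1579/243


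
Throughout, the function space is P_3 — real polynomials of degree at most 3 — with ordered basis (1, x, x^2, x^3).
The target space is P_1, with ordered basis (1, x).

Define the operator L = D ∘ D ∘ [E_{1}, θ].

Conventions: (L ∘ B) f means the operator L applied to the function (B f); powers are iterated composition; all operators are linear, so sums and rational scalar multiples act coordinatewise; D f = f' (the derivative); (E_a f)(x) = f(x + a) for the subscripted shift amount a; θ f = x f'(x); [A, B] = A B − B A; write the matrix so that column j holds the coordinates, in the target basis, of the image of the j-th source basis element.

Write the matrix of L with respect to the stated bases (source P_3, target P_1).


the matrix is [[0, 0, 0, 6]; [0, 0, 0, 0]] (rows listed top to bottom)

image of 1: 0
image of x: 0
image of x^2: 0
image of x^3: 6
each image's coordinates form column j of the matrix


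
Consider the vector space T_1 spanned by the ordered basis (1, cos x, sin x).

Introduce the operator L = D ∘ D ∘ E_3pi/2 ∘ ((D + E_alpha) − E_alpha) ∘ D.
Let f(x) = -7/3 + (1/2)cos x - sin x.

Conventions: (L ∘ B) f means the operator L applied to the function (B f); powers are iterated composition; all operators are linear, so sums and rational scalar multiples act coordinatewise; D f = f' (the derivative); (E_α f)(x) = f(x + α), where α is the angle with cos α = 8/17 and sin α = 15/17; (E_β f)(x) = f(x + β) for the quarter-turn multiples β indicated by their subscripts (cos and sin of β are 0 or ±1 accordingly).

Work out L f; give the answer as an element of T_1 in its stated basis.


the image equals g(x) = cos x + (1/2)sin x

D f = -cos x - (1/2)sin x
D D f = -(1/2)cos x + sin x
E_alpha D f = -(31/34)cos x + (11/17)sin x
(D + E_alpha) D f = -(24/17)cos x + (28/17)sin x
E_alpha D f = -(31/34)cos x + (11/17)sin x
(-E_alpha) D f = (31/34)cos x - (11/17)sin x
((D + E_alpha) − E_alpha) D f = -(1/2)cos x + sin x
E_3pi/2 ((D + E_alpha) − E_alpha) D f = -cos x - (1/2)sin x
D E_3pi/2 ((D + E_alpha) − E_alpha) D f = -(1/2)cos x + sin x
D D E_3pi/2 ((D + E_alpha) − E_alpha) D f = cos x + (1/2)sin x


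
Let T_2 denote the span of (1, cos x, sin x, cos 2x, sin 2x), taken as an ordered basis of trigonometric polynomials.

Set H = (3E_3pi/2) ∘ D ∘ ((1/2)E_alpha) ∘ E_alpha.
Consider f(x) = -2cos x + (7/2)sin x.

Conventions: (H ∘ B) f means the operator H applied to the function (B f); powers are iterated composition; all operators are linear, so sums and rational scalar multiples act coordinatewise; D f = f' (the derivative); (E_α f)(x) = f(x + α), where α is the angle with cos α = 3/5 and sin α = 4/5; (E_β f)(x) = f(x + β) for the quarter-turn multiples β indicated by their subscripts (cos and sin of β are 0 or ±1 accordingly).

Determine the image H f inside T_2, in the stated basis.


the image equals g(x) = (147/25)cos x + (141/100)sin x

E_alpha f = (8/5)cos x + (37/10)sin x
E_alpha E_alpha f = (98/25)cos x + (47/50)sin x
((1/2)E_alpha) E_alpha f = (49/25)cos x + (47/100)sin x
D (((1/2)E_alpha) ∘ E_alpha) f = (47/100)cos x - (49/25)sin x
E_3pi/2 D (((1/2)E_alpha) ∘ E_alpha) f = (49/25)cos x + (47/100)sin x
(3E_3pi/2) D (((1/2)E_alpha) ∘ E_alpha) f = (147/25)cos x + (141/100)sin x


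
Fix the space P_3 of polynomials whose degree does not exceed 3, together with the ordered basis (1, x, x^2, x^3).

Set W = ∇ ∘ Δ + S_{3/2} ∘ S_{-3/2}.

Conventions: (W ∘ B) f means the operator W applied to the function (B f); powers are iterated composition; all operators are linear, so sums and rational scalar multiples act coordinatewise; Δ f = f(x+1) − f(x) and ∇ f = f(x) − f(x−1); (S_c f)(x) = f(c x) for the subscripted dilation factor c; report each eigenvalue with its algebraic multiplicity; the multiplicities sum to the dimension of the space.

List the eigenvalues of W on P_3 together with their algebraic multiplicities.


image of 1: 1
image of x: -(9/4)x
image of x^2: (81/16)x^2 + 2
image of x^3: -(729/64)x^3 + 6x
the matrix is upper triangular; its diagonal is (1, -9/4, 81/16, -729/64)
for a triangular matrix the eigenvalues are the diagonal entries, with algebraic multiplicity their repetition count

λ = -729/64 (multiplicity 1), λ = -9/4 (multiplicity 1), λ = 1 (multiplicity 1), λ = 81/16 (multiplicity 1)


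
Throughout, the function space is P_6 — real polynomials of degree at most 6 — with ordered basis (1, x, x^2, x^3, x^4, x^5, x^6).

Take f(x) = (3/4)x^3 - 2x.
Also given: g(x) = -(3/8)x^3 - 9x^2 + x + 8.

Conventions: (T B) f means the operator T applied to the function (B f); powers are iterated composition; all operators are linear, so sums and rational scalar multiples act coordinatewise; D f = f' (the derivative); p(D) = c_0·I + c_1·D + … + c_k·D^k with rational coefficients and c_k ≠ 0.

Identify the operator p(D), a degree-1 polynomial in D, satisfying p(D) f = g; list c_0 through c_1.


D^0 f = (3/4)x^3 - 2x
D^1 f = (9/4)x^2 - 2
matching coefficients of g against c_0 f + c_1 Df + … from the top degree down determines the c_i
solution: c_0 = -1/2, c_1 = -4

c_0 = -1/2, c_1 = -4


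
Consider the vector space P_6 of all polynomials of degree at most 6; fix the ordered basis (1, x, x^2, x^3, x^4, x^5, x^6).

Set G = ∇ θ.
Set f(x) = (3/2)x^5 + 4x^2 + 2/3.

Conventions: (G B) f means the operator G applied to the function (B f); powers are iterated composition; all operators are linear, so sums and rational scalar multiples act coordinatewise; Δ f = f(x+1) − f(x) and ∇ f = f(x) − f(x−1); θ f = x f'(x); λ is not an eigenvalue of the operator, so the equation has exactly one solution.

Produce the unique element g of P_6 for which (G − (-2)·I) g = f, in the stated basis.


write g with unknown coordinates in the stated basis and equate coefficients in (G − (-2)·I) g = f
solving from the highest basis element down gives g = (3/4)x^5 - (75/8)x^4 + (375/4)x^3 - (4409/8)x^2 + (3217/2)x - 36391/24
check: G g = (75/4)x^4 - (375/2)x^3 + (4425/4)x^2 - 3217x + 12133/4
so G g − (-2)·g = (3/2)x^5 + 4x^2 + 2/3 = f ✓

the image equals g(x) = (3/4)x^5 - (75/8)x^4 + (375/4)x^3 - (4409/8)x^2 + (3217/2)x - 36391/24


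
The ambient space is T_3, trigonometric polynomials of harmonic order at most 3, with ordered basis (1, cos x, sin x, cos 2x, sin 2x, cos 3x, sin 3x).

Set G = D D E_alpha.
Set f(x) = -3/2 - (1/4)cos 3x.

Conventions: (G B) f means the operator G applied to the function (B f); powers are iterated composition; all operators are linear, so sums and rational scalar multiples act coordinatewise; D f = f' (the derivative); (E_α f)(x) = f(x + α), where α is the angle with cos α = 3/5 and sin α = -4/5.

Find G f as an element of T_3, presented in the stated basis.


E_alpha f = -3/2 + (117/500)cos 3x - (11/125)sin 3x
D E_alpha f = -(33/125)cos 3x - (351/500)sin 3x
D (D E_alpha) f = -(1053/500)cos 3x + (99/125)sin 3x

g(x) = -(1053/500)cos 3x + (99/125)sin 3x


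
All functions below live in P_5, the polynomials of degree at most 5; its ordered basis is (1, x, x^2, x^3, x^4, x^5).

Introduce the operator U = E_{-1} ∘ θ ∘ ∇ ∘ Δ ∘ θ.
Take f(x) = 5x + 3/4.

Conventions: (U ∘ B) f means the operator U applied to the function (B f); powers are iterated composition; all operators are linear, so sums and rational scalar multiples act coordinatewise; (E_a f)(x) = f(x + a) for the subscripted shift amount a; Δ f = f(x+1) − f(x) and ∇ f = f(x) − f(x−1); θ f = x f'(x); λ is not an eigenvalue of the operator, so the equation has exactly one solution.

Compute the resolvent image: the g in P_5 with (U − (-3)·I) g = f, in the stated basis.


write g with unknown coordinates in the stated basis and equate coefficients in (U − (-3)·I) g = f
solving from the highest basis element down gives g = (5/3)x + 1/4
check: U g = 0
so U g − (-3)·g = 5x + 3/4 = f ✓

the image equals g(x) = (5/3)x + 1/4
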